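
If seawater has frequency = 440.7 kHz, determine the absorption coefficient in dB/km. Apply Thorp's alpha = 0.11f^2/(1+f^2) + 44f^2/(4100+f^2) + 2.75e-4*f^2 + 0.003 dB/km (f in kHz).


f^2 = 194216.49
alpha = 0.11*194216.49/(1+194216.49) + 44*194216.49/(4100+194216.49) + 2.75e-4*194216.49 + 0.003 = 96.613

96.613 dB/km


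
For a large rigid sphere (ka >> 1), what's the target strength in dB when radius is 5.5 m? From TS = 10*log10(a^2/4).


8.79 dB


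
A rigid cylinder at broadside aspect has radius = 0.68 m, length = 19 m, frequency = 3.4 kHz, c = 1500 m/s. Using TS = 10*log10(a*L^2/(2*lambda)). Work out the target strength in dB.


24.44 dB


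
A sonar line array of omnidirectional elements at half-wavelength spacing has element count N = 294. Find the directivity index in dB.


DI = 10*log10(294) = 24.68

24.68 dB


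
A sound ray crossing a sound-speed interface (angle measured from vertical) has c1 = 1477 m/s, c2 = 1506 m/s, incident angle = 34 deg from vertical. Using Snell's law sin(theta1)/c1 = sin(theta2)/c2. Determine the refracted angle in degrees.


34.76 deg


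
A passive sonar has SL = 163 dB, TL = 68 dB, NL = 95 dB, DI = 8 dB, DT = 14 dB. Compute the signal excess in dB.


SE = SL - TL - NL + DI - DT = 163 - 68 - 95 + 8 - 14 = -6

-6 dB


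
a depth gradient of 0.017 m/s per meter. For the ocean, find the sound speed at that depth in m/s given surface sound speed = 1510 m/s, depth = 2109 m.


c = 1510 + 0.017 * 2109 = 1545.853

1545.853 m/s


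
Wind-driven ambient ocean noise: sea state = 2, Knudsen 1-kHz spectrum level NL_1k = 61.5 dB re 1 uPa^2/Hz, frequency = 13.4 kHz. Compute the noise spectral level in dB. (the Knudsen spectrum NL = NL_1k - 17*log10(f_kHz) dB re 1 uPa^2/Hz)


NL = NL_1k - 17*log10(f_kHz) = 61.5 - 17*log10(13.4) = 61.5 - (19.16) = 42.34

42.34 dB


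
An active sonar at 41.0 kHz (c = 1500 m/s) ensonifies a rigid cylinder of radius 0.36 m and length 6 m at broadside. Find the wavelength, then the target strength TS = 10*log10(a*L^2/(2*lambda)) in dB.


Step 1: lambda = c/f = 1500/41000 = 0.03659 m
Step 2: TS = 10*log10(a*L^2/(2*lambda)) = 10*log10(0.36*6^2/(2*0.03659)) = 22.48

22.48 dB


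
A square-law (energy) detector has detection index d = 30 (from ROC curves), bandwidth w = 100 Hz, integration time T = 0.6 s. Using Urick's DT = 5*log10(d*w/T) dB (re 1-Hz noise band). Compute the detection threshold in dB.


18.49 dB


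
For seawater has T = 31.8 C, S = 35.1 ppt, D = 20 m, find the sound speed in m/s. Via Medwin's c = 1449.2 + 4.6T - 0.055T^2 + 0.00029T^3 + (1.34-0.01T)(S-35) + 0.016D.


c = 1449.2 + 4.6*31.8 - 0.055*31.8^2 + 0.00029*31.8^3 + (1.34 - 0.01*31.8)*(35.1 - 35) + 0.016*20 = 1549.61

1549.61 m/s


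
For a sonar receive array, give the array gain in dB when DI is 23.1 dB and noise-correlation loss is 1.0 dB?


AG = DI - L_corr = 23.1 - 1.0 = 22.1

22.1 dB


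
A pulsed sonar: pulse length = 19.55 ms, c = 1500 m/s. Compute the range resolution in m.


dR = c*tau/2 = 1500 * 19.55e-3 / 2 = 14.6625

14.6625 m


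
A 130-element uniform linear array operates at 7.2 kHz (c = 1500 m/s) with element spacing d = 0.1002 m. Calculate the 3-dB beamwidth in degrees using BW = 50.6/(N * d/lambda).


Step 1: lambda = 1500/7200 = 0.20833 m
Step 2: d/lambda = 0.1002/0.20833 = 0.481
Step 3: BW = 50.6/(N * d/lambda) = 50.6/(130 * 0.481) = 0.81

0.81 deg


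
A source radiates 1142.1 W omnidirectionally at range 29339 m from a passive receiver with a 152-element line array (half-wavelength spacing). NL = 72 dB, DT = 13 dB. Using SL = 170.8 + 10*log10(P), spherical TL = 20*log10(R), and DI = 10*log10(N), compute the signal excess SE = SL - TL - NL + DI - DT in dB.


Step 1: SL = 170.8 + 10*log10(1142.1) = 201.38 dB
Step 2: TL = 20*log10(29339) = 89.35 dB
Step 3: DI = 10*log10(152) = 21.82 dB
Step 4: SE = SL - TL - NL + DI - DT = 201.38 - 89.35 - 72 + 21.82 - 13 = 48.85

48.85 dB


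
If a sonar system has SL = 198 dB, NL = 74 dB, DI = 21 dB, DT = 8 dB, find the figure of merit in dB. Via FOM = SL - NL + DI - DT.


FOM = SL - NL + DI - DT = 198 - 74 + 21 - 8 = 137

137 dB


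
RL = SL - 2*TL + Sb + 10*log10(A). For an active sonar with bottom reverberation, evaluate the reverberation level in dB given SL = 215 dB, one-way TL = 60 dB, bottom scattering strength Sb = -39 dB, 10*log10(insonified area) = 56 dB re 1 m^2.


RL = SL - 2*TL + Sb + 10*log10(A) = 215 - 2*60 + (-39) + 56 = 112

112 dB


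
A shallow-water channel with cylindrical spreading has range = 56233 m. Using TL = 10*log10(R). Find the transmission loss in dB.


TL = 10*log10(56233) = 47.5

47.5 dB


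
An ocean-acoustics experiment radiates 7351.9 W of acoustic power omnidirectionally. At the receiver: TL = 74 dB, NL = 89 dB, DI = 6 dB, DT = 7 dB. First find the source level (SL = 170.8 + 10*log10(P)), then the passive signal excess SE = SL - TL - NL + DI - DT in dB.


Step 1: SL = 170.8 + 10*log10(7351.9) = 209.46 dB
Step 2: SE = SL - TL - NL + DI - DT = 209.46 - 74 - 89 + 6 - 7 = 45.46

45.46 dB


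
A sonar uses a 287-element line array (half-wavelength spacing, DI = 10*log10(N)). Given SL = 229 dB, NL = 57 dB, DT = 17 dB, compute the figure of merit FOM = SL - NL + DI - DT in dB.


Step 1: DI = 10*log10(287) = 24.58 dB
Step 2: FOM = SL - NL + DI - DT = 229 - 57 + 24.58 - 17 = 179.58

179.58 dB


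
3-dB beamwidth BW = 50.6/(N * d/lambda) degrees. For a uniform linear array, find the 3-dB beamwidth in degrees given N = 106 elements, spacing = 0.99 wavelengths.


BW = 50.6 / (106 * 0.99) = 50.6 / 104.94 = 0.48

0.48 deg


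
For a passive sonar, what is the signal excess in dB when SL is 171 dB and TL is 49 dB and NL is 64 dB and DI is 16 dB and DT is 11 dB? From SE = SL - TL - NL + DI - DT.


SE = SL - TL - NL + DI - DT = 171 - 49 - 64 + 16 - 11 = 63

63 dB


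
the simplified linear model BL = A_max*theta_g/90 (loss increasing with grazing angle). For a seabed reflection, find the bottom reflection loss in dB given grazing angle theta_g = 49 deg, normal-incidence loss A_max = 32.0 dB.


17.42 dB


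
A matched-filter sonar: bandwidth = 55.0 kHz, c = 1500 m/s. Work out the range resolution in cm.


dR = c/(2*BW) = 1500 / (2 * 55.0e3) = 0.0136 m = 1.36 cm

1.36 cm


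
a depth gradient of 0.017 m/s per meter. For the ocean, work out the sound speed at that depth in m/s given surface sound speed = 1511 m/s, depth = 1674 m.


1539.458 m/s


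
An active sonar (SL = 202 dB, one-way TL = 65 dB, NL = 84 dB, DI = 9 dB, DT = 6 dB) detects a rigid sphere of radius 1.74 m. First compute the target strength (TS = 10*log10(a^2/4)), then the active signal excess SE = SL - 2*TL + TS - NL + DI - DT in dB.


Step 1: TS = 10*log10(1.74^2/4) = -1.21 dB
Step 2: SE = SL - 2*TL + TS - NL + DI - DT = 202 - 2*65 + (-1.21) - 84 + 9 - 6 = -10.21

-10.21 dB


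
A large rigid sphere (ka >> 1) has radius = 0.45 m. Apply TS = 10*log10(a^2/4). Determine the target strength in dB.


TS = 10*log10(0.45^2 / 4) = 10*log10(0.050625) = -12.96

-12.96 dB


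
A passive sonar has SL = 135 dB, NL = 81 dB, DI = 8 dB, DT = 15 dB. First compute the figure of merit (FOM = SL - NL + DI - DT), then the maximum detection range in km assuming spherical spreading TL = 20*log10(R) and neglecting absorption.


Step 1: FOM = SL - NL + DI - DT = 135 - 81 + 8 - 15 = 47 dB
Step 2: at max range FOM = TL = 20*log10(R), so R = 10^(47/20) = 223.87 m = 0.22 km

0.22 km


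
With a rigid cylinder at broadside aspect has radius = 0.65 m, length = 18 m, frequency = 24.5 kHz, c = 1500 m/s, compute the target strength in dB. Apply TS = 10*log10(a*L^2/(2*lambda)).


lambda = 1500/24500 = 0.06122 m
TS = 10*log10(0.65*18^2/(2*0.06122)) = 32.36

32.36 dB


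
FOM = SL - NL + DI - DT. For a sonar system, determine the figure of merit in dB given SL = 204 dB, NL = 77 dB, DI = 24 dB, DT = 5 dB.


FOM = SL - NL + DI - DT = 204 - 77 + 24 - 5 = 146

146 dB


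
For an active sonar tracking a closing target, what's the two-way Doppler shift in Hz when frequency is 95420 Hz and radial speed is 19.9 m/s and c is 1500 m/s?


fd = 2*f*v/c = 2 * 95420 * 19.9 / 1500 = 2531.81

2531.81 Hz


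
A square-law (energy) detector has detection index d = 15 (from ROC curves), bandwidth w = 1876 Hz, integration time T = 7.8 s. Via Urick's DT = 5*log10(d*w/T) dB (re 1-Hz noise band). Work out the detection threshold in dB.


DT = 5*log10(d*w/T) = 5*log10(15 * 1876 / 7.8) = 5*log10(3607.69) = 17.79

17.79 dB


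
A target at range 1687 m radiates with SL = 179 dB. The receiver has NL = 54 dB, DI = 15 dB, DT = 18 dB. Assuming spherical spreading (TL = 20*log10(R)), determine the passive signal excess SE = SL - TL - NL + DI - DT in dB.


Step 1: TL = 20*log10(1687) = 64.54 dB
Step 2: SE = 179 - 64.54 - 54 + 15 - 18 = 57.46

57.46 dB


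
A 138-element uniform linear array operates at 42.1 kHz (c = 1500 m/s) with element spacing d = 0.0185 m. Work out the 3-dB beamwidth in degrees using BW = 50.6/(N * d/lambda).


0.71 deg


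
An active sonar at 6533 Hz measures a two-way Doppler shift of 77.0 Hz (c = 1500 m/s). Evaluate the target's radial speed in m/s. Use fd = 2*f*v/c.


8.84 m/s


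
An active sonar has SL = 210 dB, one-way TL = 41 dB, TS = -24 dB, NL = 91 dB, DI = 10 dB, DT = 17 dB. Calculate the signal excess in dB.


SE = SL - 2*TL + TS - NL + DI - DT = 210 - 2*41 + (-24) - 91 + 10 - 17 = 6

6 dB


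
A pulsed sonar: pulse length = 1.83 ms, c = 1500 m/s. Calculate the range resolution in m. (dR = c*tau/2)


dR = c*tau/2 = 1500 * 1.83e-3 / 2 = 1.3725

1.3725 m


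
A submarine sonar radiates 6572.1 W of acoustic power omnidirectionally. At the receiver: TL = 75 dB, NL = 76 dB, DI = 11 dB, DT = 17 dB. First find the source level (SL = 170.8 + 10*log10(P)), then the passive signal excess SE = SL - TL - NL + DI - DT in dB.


Step 1: SL = 170.8 + 10*log10(6572.1) = 208.98 dB
Step 2: SE = SL - TL - NL + DI - DT = 208.98 - 75 - 76 + 11 - 17 = 51.98

51.98 dB


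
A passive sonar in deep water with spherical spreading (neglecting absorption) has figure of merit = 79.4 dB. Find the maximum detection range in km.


At max range FOM = TL, so 20*log10(R) = 79.4
R = 10^(79.4/20) = 9332.54 m = 9.33 km

9.33 km


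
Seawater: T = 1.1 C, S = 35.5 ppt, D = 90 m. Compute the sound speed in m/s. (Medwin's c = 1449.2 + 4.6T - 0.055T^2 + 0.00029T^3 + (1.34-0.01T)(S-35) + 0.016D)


1456.3 m/s


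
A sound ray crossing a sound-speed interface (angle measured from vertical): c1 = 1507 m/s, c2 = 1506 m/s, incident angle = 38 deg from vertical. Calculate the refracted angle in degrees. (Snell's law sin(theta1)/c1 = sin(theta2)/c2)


sin(theta2) = (c2/c1)*sin(theta1) = (1506/1507)*sin(38 deg) = 0.61525
theta2 = arcsin(0.61525) = 37.97

37.97 deg


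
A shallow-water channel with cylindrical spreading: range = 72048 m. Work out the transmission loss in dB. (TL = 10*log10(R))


TL = 10*log10(72048) = 48.58

48.58 dB


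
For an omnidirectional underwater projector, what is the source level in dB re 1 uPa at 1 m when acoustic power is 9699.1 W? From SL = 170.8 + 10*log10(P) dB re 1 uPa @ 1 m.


SL = 170.8 + 10*log10(9699.1) = 170.8 + 39.87 = 210.67

210.67 dB


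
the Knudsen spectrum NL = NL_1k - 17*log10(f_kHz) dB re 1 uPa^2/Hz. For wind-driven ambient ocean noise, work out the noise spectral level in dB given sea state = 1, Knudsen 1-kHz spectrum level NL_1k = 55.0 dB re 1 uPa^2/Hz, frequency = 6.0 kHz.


NL = NL_1k - 17*log10(f_kHz) = 55.0 - 17*log10(6.0) = 55.0 - (13.23) = 41.77

41.77 dB


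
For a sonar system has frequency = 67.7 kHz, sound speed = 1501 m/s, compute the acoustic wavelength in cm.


lambda = c/f = 1501 / 67700 = 0.0222 m = 2.22 cm

2.22 cm


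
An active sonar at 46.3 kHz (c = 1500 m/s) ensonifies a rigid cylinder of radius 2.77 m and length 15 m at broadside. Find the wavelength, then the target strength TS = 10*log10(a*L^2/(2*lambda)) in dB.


Step 1: lambda = c/f = 1500/46300 = 0.0324 m
Step 2: TS = 10*log10(a*L^2/(2*lambda)) = 10*log10(2.77*15^2/(2*0.0324)) = 39.83

39.83 dB


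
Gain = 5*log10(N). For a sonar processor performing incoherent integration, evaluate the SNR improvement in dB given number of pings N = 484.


Gain = 5*log10(484) = 13.42

13.42 dB


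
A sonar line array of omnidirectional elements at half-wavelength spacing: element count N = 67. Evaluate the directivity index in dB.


DI = 10*log10(67) = 18.26

18.26 dB


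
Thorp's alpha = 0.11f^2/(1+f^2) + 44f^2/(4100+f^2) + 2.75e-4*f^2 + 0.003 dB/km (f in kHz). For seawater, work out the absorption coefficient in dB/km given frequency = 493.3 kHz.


f^2 = 243344.89
alpha = 0.11*243344.89/(1+243344.89) + 44*243344.89/(4100+243344.89) + 2.75e-4*243344.89 + 0.003 = 110.304

110.304 dB/km


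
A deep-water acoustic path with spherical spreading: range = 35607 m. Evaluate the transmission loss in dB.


91.03 dB


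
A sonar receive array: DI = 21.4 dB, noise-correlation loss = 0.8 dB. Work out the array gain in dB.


20.6 dB


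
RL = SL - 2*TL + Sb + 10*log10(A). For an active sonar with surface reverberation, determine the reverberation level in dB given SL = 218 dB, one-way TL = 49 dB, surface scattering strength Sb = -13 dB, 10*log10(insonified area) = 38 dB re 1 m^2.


RL = SL - 2*TL + Sb + 10*log10(A) = 218 - 2*49 + (-13) + 38 = 145

145 dB


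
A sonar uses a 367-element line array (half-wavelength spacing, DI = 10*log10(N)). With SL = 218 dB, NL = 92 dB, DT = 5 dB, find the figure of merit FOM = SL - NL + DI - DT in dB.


Step 1: DI = 10*log10(367) = 25.65 dB
Step 2: FOM = SL - NL + DI - DT = 218 - 92 + 25.65 - 5 = 146.65

146.65 dB


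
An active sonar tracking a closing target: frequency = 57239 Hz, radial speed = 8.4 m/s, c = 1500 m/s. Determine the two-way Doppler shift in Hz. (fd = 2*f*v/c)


641.08 Hz


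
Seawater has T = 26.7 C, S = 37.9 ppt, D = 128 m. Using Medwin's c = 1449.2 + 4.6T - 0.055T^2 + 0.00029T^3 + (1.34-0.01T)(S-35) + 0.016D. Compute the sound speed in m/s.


c = 1449.2 + 4.6*26.7 - 0.055*26.7^2 + 0.00029*26.7^3 + (1.34 - 0.01*26.7)*(37.9 - 35) + 0.016*128 = 1543.49

1543.49 m/s


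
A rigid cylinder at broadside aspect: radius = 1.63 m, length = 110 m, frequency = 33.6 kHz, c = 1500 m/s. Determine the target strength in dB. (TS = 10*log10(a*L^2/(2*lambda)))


lambda = 1500/33600 = 0.04464 m
TS = 10*log10(1.63*110^2/(2*0.04464)) = 53.44

53.44 dB


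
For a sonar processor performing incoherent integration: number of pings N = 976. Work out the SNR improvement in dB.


Gain = 5*log10(976) = 14.95

14.95 dB


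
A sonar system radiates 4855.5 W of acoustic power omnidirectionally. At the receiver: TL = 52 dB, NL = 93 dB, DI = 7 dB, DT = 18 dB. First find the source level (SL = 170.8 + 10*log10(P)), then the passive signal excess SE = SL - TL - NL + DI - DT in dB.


Step 1: SL = 170.8 + 10*log10(4855.5) = 207.66 dB
Step 2: SE = SL - TL - NL + DI - DT = 207.66 - 52 - 93 + 7 - 18 = 51.66

51.66 dB


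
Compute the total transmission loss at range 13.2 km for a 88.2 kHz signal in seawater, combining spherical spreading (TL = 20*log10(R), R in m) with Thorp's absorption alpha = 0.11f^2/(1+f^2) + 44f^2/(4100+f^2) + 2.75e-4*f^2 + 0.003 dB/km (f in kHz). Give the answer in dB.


Step 1 (Thorp): alpha = 0.11*7779.24/(1+7779.24) + 44*7779.24/(4100+7779.24) + 2.75e-4*7779.24 + 0.003 = 31.0661 dB/km
Step 2: TL_spread = 20*log10(13200) = 82.41 dB
Step 3: TL_abs = alpha*R = 31.0661 * 13.2 = 410.07 dB
Step 4: TL_total = 82.41 + 410.07 = 492.48

492.48 dB


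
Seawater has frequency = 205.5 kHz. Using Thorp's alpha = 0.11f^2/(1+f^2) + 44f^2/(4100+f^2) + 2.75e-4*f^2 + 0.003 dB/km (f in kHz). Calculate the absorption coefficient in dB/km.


f^2 = 42230.25
alpha = 0.11*42230.25/(1+42230.25) + 44*42230.25/(4100+42230.25) + 2.75e-4*42230.25 + 0.003 = 51.833

51.833 dB/km


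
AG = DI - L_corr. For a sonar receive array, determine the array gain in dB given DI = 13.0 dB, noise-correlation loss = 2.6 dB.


10.4 dB


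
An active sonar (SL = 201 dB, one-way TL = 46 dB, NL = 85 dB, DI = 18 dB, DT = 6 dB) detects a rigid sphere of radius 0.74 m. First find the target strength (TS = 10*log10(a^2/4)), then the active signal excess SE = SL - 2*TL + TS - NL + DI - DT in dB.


Step 1: TS = 10*log10(0.74^2/4) = -8.64 dB
Step 2: SE = SL - 2*TL + TS - NL + DI - DT = 201 - 2*46 + (-8.64) - 85 + 18 - 6 = 27.36

27.36 dB


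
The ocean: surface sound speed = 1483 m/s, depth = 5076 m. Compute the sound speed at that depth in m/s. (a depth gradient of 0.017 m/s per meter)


c = 1483 + 0.017 * 5076 = 1569.292

1569.292 m/s


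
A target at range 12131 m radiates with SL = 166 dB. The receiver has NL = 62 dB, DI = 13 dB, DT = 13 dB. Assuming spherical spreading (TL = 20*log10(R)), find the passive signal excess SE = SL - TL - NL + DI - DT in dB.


Step 1: TL = 20*log10(12131) = 81.68 dB
Step 2: SE = 166 - 81.68 - 62 + 13 - 13 = 22.32

22.32 dB


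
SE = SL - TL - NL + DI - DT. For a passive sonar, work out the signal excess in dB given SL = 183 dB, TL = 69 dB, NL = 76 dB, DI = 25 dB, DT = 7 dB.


56 dB


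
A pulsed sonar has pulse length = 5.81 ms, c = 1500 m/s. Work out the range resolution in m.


dR = c*tau/2 = 1500 * 5.81e-3 / 2 = 4.3575

4.3575 m


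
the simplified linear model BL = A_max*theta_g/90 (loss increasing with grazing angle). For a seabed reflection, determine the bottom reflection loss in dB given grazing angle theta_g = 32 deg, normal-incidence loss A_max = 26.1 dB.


BL = A_max * theta_g / 90 = 26.1 * 32 / 90 = 9.28

9.28 dB


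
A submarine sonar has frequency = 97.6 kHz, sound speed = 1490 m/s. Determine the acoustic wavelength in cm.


lambda = c/f = 1490 / 97600 = 0.0153 m = 1.53 cm

1.53 cm


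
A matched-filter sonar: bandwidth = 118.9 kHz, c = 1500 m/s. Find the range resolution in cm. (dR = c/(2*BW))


dR = c/(2*BW) = 1500 / (2 * 118.9e3) = 0.0063 m = 0.63 cm

0.63 cm


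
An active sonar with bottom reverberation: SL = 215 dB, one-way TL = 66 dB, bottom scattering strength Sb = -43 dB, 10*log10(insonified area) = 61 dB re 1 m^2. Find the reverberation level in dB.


RL = SL - 2*TL + Sb + 10*log10(A) = 215 - 2*66 + (-43) + 61 = 101

101 dB


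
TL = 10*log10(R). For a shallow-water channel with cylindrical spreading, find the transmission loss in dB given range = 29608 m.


TL = 10*log10(29608) = 44.71

44.71 dB


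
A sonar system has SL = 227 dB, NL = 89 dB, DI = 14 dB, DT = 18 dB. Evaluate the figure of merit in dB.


134 dB


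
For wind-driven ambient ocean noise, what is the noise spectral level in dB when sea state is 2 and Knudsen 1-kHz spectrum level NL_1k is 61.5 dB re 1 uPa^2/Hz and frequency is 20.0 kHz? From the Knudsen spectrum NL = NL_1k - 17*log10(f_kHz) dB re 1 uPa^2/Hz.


NL = NL_1k - 17*log10(f_kHz) = 61.5 - 17*log10(20.0) = 61.5 - (22.12) = 39.38

39.38 dB


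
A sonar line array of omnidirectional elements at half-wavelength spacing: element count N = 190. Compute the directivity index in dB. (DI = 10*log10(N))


DI = 10*log10(190) = 22.79

22.79 dB


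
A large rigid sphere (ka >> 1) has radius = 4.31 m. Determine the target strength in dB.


TS = 10*log10(4.31^2 / 4) = 10*log10(4.644025) = 6.67

6.67 dB


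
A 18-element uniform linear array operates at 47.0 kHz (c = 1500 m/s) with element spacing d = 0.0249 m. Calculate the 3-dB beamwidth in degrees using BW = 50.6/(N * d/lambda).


3.6 deg


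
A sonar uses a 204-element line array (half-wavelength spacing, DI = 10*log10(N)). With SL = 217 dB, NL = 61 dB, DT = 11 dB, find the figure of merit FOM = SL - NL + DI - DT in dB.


Step 1: DI = 10*log10(204) = 23.1 dB
Step 2: FOM = SL - NL + DI - DT = 217 - 61 + 23.1 - 11 = 168.1

168.1 dB


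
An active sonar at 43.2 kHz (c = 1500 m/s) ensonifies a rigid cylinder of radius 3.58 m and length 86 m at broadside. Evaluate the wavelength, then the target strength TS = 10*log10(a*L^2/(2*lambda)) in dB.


Step 1: lambda = c/f = 1500/43200 = 0.03472 m
Step 2: TS = 10*log10(a*L^2/(2*lambda)) = 10*log10(3.58*86^2/(2*0.03472)) = 55.81

55.81 dB


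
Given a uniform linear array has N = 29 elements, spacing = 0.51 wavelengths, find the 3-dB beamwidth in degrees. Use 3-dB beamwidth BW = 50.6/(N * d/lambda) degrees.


3.42 deg


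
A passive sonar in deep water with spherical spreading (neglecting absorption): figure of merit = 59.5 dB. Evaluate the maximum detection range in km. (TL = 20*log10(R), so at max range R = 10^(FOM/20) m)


At max range FOM = TL, so 20*log10(R) = 59.5
R = 10^(59.5/20) = 944.06 m = 0.94 km

0.94 km


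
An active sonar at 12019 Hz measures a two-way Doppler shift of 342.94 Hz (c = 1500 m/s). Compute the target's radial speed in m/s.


From fd = 2*f*v/c, v = c*fd/(2*f) = 1500 * 342.94 / (2*12019) = 21.4

21.4 m/s


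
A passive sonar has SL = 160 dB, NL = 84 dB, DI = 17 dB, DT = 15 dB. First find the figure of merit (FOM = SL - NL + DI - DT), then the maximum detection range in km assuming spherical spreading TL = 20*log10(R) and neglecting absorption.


Step 1: FOM = SL - NL + DI - DT = 160 - 84 + 17 - 15 = 78 dB
Step 2: at max range FOM = TL = 20*log10(R), so R = 10^(78/20) = 7943.28 m = 7.94 km

7.94 km


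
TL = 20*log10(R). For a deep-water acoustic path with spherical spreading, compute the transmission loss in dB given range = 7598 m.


TL = 20*log10(7598) = 77.61

77.61 dB


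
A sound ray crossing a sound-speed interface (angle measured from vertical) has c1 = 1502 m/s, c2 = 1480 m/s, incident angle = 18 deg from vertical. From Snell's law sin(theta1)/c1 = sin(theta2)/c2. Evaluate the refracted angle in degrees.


sin(theta2) = (c2/c1)*sin(theta1) = (1480/1502)*sin(18 deg) = 0.30449
theta2 = arcsin(0.30449) = 17.73

17.73 deg


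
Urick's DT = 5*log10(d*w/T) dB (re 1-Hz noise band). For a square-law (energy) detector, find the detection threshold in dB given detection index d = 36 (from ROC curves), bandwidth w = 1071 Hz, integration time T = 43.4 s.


14.74 dB


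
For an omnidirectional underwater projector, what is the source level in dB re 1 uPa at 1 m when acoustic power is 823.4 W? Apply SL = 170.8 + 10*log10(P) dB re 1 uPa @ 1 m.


199.96 dB


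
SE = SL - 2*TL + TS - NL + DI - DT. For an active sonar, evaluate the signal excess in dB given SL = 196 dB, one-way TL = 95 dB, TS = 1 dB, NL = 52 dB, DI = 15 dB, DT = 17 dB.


-47 dB


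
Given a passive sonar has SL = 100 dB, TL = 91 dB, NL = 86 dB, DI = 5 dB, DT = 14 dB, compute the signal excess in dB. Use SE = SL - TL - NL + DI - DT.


-86 dB


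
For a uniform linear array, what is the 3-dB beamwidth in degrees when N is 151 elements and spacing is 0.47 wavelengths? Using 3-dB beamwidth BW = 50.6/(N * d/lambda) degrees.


BW = 50.6 / (151 * 0.47) = 50.6 / 70.97 = 0.71

0.71 deg


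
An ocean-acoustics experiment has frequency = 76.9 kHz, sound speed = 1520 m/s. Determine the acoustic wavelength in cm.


1.98 cm


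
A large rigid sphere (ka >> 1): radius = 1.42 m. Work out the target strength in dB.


-2.97 dB


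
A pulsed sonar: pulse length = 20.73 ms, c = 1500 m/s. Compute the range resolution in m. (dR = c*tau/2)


dR = c*tau/2 = 1500 * 20.73e-3 / 2 = 15.5475

15.5475 m


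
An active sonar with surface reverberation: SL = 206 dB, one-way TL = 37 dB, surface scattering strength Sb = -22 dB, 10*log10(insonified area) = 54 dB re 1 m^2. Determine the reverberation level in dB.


164 dB


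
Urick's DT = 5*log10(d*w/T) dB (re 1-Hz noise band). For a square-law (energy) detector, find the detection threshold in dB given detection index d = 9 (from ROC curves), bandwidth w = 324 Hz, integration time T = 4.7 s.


DT = 5*log10(d*w/T) = 5*log10(9 * 324 / 4.7) = 5*log10(620.43) = 13.96

13.96 dB


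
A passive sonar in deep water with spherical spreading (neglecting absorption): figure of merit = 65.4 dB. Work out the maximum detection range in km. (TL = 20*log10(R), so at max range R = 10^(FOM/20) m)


1.86 km


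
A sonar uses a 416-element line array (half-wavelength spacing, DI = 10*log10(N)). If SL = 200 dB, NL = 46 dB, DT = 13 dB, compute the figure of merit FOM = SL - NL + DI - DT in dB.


Step 1: DI = 10*log10(416) = 26.19 dB
Step 2: FOM = SL - NL + DI - DT = 200 - 46 + 26.19 - 13 = 167.19

167.19 dB


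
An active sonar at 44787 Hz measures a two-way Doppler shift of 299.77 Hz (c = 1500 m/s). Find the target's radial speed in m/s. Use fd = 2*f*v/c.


From fd = 2*f*v/c, v = c*fd/(2*f) = 1500 * 299.77 / (2*44787) = 5.02

5.02 m/s


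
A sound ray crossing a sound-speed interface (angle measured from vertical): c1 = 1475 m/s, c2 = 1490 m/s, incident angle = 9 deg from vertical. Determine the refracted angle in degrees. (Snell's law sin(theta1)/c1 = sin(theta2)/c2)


sin(theta2) = (c2/c1)*sin(theta1) = (1490/1475)*sin(9 deg) = 0.15803
theta2 = arcsin(0.15803) = 9.09

9.09 deg


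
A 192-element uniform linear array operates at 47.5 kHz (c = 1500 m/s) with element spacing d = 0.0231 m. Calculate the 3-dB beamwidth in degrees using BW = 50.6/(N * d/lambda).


0.36 deg


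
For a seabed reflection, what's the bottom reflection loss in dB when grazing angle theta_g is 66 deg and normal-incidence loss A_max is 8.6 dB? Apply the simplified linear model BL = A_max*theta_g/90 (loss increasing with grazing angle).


BL = A_max * theta_g / 90 = 8.6 * 66 / 90 = 6.31

6.31 dB


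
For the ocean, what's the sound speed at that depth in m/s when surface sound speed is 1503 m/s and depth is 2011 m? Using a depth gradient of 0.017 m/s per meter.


c = 1503 + 0.017 * 2011 = 1537.187

1537.187 m/s


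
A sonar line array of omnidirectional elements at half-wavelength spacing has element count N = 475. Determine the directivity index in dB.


DI = 10*log10(475) = 26.77

26.77 dB


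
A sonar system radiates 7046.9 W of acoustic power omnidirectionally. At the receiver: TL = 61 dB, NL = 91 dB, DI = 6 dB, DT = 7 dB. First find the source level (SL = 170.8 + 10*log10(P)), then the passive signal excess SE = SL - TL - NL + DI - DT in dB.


Step 1: SL = 170.8 + 10*log10(7046.9) = 209.28 dB
Step 2: SE = SL - TL - NL + DI - DT = 209.28 - 61 - 91 + 6 - 7 = 56.28

56.28 dB


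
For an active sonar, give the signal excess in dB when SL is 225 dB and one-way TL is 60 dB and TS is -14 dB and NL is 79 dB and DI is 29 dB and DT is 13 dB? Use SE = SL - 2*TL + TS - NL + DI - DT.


28 dB


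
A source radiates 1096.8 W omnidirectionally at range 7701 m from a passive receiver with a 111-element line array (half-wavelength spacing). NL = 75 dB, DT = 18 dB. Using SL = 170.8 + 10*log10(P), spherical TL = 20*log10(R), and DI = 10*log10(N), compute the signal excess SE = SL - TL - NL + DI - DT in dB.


Step 1: SL = 170.8 + 10*log10(1096.8) = 201.2 dB
Step 2: TL = 20*log10(7701) = 77.73 dB
Step 3: DI = 10*log10(111) = 20.45 dB
Step 4: SE = SL - TL - NL + DI - DT = 201.2 - 77.73 - 75 + 20.45 - 18 = 50.92

50.92 dB


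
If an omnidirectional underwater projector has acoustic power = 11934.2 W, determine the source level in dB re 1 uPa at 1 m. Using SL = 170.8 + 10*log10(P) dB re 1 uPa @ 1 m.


211.57 dB


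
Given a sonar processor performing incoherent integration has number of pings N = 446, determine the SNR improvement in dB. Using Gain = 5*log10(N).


Gain = 5*log10(446) = 13.25

13.25 dB


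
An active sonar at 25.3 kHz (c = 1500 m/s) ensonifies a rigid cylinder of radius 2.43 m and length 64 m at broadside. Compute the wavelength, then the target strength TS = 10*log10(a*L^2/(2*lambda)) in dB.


Step 1: lambda = c/f = 1500/25300 = 0.05929 m
Step 2: TS = 10*log10(a*L^2/(2*lambda)) = 10*log10(2.43*64^2/(2*0.05929)) = 49.24

49.24 dB


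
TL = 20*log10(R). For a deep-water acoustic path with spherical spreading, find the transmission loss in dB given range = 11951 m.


TL = 20*log10(11951) = 81.55

81.55 dB


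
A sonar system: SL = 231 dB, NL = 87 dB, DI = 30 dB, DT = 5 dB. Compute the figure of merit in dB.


169 dB


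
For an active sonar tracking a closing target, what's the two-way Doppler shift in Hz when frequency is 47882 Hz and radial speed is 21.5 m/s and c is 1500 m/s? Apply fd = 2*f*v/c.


fd = 2*f*v/c = 2 * 47882 * 21.5 / 1500 = 1372.62

1372.62 Hz


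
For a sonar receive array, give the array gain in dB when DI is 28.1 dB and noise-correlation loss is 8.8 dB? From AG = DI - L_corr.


19.3 dB


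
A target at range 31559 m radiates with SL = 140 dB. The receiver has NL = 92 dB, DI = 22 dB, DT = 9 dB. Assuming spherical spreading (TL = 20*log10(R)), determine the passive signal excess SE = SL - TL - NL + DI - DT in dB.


Step 1: TL = 20*log10(31559) = 89.98 dB
Step 2: SE = 140 - 89.98 - 92 + 22 - 9 = -28.98

-28.98 dB


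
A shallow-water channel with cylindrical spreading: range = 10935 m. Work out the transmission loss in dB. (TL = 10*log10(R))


40.39 dB


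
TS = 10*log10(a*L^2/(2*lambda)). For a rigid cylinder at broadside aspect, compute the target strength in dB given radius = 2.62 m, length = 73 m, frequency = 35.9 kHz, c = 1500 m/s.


52.23 dB


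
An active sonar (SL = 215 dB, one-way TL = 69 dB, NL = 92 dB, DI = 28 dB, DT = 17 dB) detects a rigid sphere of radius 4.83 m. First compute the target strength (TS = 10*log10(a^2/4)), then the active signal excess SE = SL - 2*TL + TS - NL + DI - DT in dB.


Step 1: TS = 10*log10(4.83^2/4) = 7.66 dB
Step 2: SE = SL - 2*TL + TS - NL + DI - DT = 215 - 2*69 + (7.66) - 92 + 28 - 17 = 3.66

3.66 dB


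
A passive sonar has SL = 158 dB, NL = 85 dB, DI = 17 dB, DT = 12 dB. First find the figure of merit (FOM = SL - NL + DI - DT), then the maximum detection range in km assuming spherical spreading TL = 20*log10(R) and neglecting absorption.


Step 1: FOM = SL - NL + DI - DT = 158 - 85 + 17 - 12 = 78 dB
Step 2: at max range FOM = TL = 20*log10(R), so R = 10^(78/20) = 7943.28 m = 7.94 km

7.94 km


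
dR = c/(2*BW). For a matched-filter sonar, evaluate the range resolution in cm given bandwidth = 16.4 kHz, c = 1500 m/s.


4.57 cm


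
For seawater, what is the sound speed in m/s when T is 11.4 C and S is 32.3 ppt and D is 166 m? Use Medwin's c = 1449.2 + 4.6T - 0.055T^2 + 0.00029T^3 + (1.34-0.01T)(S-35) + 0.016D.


c = 1449.2 + 4.6*11.4 - 0.055*11.4^2 + 0.00029*11.4^3 + (1.34 - 0.01*11.4)*(32.3 - 35) + 0.016*166 = 1494.27

1494.27 m/s


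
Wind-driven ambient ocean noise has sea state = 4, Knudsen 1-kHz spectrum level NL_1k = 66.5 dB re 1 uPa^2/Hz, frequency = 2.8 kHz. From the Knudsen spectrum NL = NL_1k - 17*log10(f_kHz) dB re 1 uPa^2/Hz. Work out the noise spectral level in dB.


NL = NL_1k - 17*log10(f_kHz) = 66.5 - 17*log10(2.8) = 66.5 - (7.6) = 58.9

58.9 dB


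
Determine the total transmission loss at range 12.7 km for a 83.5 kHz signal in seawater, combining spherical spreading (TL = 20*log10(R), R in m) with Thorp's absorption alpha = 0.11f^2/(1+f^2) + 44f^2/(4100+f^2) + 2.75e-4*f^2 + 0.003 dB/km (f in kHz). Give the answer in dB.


Step 1 (Thorp): alpha = 0.11*6972.25/(1+6972.25) + 44*6972.25/(4100+6972.25) + 2.75e-4*6972.25 + 0.003 = 29.7374 dB/km
Step 2: TL_spread = 20*log10(12700) = 82.08 dB
Step 3: TL_abs = alpha*R = 29.7374 * 12.7 = 377.66 dB
Step 4: TL_total = 82.08 + 377.66 = 459.74

459.74 dB


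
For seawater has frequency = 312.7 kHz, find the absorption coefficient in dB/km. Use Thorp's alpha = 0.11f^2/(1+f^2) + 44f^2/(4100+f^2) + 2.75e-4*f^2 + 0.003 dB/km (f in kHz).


69.232 dB/km


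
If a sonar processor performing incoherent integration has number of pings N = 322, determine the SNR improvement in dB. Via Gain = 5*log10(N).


Gain = 5*log10(322) = 12.54

12.54 dB


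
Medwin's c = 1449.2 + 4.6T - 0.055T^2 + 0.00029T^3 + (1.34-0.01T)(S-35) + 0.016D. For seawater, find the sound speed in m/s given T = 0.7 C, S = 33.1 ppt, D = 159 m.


1452.4 m/s


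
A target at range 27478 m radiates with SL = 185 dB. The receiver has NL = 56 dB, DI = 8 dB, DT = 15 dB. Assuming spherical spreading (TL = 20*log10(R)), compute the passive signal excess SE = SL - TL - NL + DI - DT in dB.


Step 1: TL = 20*log10(27478) = 88.78 dB
Step 2: SE = 185 - 88.78 - 56 + 8 - 15 = 33.22

33.22 dB


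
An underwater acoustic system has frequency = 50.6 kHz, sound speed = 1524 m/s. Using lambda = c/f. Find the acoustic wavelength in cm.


3.01 cm


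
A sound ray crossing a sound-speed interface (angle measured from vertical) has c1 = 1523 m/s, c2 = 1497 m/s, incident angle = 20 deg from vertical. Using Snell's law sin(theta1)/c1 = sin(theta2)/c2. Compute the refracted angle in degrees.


sin(theta2) = (c2/c1)*sin(theta1) = (1497/1523)*sin(20 deg) = 0.33618
theta2 = arcsin(0.33618) = 19.64

19.64 deg


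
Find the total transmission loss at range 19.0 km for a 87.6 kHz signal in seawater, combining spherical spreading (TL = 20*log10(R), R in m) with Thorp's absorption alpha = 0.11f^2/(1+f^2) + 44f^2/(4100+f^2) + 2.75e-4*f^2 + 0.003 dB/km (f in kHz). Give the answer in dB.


672.7 dB


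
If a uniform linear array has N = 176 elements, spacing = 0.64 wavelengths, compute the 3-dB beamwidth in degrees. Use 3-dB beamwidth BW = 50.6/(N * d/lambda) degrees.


BW = 50.6 / (176 * 0.64) = 50.6 / 112.64 = 0.45

0.45 deg


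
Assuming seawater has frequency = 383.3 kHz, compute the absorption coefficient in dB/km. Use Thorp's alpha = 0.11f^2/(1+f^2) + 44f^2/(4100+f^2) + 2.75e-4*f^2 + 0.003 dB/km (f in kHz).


f^2 = 146918.89
alpha = 0.11*146918.89/(1+146918.89) + 44*146918.89/(4100+146918.89) + 2.75e-4*146918.89 + 0.003 = 83.321

83.321 dB/km


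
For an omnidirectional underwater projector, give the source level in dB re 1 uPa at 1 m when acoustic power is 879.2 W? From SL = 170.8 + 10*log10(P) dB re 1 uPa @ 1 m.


SL = 170.8 + 10*log10(879.2) = 170.8 + 29.44 = 200.24

200.24 dB


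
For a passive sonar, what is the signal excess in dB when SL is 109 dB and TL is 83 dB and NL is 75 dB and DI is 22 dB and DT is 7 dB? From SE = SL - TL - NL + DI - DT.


SE = SL - TL - NL + DI - DT = 109 - 83 - 75 + 22 - 7 = -34

-34 dB


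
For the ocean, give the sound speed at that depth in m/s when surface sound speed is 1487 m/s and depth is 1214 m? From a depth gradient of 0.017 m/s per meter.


c = 1487 + 0.017 * 1214 = 1507.638

1507.638 m/s


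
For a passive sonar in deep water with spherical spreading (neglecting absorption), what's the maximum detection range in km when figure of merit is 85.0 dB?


At max range FOM = TL, so 20*log10(R) = 85.0
R = 10^(85.0/20) = 17782.79 m = 17.78 km

17.78 km


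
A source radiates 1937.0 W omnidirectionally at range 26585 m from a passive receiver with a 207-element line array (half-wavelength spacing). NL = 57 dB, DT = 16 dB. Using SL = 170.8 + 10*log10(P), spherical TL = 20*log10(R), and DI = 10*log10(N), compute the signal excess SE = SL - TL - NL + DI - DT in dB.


65.34 dB


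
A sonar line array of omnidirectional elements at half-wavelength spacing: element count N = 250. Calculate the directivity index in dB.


DI = 10*log10(250) = 23.98

23.98 dB


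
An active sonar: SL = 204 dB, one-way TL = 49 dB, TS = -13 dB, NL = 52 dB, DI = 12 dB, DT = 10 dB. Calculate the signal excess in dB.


SE = SL - 2*TL + TS - NL + DI - DT = 204 - 2*49 + (-13) - 52 + 12 - 10 = 43

43 dB


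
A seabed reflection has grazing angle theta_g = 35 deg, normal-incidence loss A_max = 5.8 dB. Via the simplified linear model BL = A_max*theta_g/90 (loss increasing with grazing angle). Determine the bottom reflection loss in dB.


BL = A_max * theta_g / 90 = 5.8 * 35 / 90 = 2.26

2.26 dB


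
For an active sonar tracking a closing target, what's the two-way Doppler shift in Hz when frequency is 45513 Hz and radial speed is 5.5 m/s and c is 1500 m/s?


fd = 2*f*v/c = 2 * 45513 * 5.5 / 1500 = 333.76

333.76 Hz


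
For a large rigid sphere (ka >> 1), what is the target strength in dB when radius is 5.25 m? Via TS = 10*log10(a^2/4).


8.38 dB


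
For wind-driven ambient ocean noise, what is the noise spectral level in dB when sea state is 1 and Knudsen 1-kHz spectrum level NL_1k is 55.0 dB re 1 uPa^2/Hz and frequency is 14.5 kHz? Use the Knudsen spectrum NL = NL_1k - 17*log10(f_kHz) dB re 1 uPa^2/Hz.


NL = NL_1k - 17*log10(f_kHz) = 55.0 - 17*log10(14.5) = 55.0 - (19.74) = 35.26

35.26 dB


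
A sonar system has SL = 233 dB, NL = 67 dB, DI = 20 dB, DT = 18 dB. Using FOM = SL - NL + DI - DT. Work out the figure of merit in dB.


FOM = SL - NL + DI - DT = 233 - 67 + 20 - 18 = 168

168 dB


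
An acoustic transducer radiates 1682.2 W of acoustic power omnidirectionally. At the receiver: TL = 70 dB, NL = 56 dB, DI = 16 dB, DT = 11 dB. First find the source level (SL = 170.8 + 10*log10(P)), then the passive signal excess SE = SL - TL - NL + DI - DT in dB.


Step 1: SL = 170.8 + 10*log10(1682.2) = 203.06 dB
Step 2: SE = SL - TL - NL + DI - DT = 203.06 - 70 - 56 + 16 - 11 = 82.06

82.06 dB


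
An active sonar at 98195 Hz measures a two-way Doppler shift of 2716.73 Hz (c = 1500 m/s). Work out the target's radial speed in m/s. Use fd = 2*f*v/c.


20.75 m/s


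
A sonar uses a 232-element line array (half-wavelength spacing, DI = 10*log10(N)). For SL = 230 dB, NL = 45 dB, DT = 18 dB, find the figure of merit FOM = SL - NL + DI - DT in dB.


190.65 dB


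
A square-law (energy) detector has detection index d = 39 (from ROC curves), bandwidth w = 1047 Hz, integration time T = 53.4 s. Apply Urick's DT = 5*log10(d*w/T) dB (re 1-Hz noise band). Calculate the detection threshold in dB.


14.42 dB


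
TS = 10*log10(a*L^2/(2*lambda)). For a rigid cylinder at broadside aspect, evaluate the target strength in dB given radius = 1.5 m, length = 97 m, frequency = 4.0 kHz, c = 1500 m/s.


lambda = 1500/4000 = 0.375 m
TS = 10*log10(1.5*97^2/(2*0.375)) = 42.75

42.75 dB


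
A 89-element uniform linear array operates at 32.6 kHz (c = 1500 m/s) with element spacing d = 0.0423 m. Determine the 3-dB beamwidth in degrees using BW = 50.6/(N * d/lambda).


Step 1: lambda = 1500/32600 = 0.04601 m
Step 2: d/lambda = 0.0423/0.04601 = 0.9194
Step 3: BW = 50.6/(N * d/lambda) = 50.6/(89 * 0.9194) = 0.62

0.62 deg


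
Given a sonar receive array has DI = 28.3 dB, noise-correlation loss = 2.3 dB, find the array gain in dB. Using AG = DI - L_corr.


AG = DI - L_corr = 28.3 - 2.3 = 26.0

26.0 dB


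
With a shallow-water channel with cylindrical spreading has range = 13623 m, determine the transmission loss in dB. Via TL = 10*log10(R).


TL = 10*log10(13623) = 41.34

41.34 dB


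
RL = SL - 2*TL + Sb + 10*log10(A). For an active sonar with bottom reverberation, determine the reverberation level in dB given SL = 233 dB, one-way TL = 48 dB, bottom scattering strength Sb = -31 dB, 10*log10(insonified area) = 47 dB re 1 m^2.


153 dB


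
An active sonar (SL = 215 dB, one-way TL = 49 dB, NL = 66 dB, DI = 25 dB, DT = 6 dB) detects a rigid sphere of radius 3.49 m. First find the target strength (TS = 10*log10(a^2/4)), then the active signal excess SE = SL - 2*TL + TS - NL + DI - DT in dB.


Step 1: TS = 10*log10(3.49^2/4) = 4.84 dB
Step 2: SE = SL - 2*TL + TS - NL + DI - DT = 215 - 2*49 + (4.84) - 66 + 25 - 6 = 74.84

74.84 dB


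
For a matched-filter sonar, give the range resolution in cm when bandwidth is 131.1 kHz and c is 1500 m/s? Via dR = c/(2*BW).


0.57 cm


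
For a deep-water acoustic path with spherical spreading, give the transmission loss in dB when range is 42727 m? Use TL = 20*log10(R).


92.61 dB


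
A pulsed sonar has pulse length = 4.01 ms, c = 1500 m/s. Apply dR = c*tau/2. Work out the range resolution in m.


dR = c*tau/2 = 1500 * 4.01e-3 / 2 = 3.0075

3.0075 m
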